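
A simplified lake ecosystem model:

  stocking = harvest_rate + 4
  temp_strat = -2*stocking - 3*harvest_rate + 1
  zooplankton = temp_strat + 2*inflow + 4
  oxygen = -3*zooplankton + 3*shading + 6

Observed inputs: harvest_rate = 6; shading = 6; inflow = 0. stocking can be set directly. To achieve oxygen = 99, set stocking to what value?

stocking = 6

Intervening on stocking fixes its value directly, overriding its dependence on harvest_rate.
Substituting into the temp_strat equation gives temp_strat = -2*stocking - 17.
Substituting into the zooplankton equation gives zooplankton = -2*stocking - 13.
So oxygen = 6*stocking + 63.
Solve 6*stocking + 63 = 99: stocking = (99 - 63) / 6 = 6.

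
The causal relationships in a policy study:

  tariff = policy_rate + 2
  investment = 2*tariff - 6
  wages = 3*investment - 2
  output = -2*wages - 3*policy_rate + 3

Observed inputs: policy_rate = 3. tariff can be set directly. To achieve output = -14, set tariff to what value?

tariff = 4

Intervening on tariff fixes its value directly, overriding its dependence on policy_rate.
Substituting into the wages equation gives wages = 6*tariff - 20.
Substituting into the output equation gives output = -12*tariff + 34.
Solve -12*tariff + 34 = -14: tariff = (-14 - 34) / -12 = 4.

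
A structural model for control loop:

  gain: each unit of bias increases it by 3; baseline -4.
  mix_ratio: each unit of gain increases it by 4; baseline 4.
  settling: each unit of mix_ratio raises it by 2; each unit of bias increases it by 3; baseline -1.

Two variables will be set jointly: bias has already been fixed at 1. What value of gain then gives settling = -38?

With bias held at 1:
Intervening on gain fixes its value directly, overriding its dependence on bias.
Substituting into the settling equation gives settling = 8*gain + 10.
Solve 8*gain + 10 = -38: gain = (-38 - 10) / 8 = -6.

gain = -6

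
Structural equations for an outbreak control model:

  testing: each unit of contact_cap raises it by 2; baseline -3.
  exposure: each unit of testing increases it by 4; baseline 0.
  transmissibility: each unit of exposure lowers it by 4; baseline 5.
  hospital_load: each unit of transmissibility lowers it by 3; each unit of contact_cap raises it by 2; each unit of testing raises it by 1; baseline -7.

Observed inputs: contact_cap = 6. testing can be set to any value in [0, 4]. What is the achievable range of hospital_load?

-10 to 186

Intervening on testing fixes its value directly, overriding its dependence on contact_cap.
Substituting into the transmissibility equation gives transmissibility = -16*testing + 5.
hospital_load becomes 49*testing - 10.
Linear in testing, so extremes are at the endpoints: testing = 0 gives hospital_load = -10; testing = 4 gives hospital_load = 186.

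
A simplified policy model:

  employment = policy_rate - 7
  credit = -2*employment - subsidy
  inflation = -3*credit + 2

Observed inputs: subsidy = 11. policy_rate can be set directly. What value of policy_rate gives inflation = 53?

Substituting into the credit equation gives credit = -2*policy_rate + 3.
So inflation = 6*policy_rate - 7.
Solve 6*policy_rate - 7 = 53: policy_rate = (53 + 7) / 6 = 10.

policy_rate = 10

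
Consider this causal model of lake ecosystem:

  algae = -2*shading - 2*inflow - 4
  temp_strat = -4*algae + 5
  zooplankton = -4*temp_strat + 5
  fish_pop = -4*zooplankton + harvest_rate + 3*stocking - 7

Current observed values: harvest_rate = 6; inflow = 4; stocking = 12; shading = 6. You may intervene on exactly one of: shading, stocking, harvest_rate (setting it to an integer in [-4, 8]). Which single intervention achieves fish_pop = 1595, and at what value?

Intervening on shading: fish_pop = 128*shading + 863. Reaching 1595 requires shading = 183/32, not an integer.
Intervening on stocking: with other inputs at their observed values, fish_pop = 3*stocking + 1595. Solving for 1595 gives stocking = 0, within [-4, 8].
Intervening on harvest_rate: fish_pop = harvest_rate + 1625. Reaching 1595 requires harvest_rate = -30, outside [-4, 8].

set stocking = 0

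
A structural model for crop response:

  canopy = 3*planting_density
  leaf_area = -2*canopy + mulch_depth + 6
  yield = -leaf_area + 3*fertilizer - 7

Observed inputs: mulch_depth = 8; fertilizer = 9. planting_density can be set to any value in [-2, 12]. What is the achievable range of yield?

Substituting into the leaf_area equation gives leaf_area = -6*planting_density + 14.
Substituting into the yield equation gives yield = 6*planting_density + 6.
Linear in planting_density, so extremes are at the endpoints: planting_density = -2 gives yield = -6; planting_density = 12 gives yield = 78.

-6 to 78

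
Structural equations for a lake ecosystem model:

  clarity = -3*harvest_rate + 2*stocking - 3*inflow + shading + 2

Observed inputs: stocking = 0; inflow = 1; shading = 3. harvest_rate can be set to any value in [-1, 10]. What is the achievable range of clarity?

Substituting into the clarity equation gives clarity = -3*harvest_rate + 2.
Linear in harvest_rate, so extremes are at the endpoints: harvest_rate = -1 gives clarity = 5; harvest_rate = 10 gives clarity = -28.

-28 to 5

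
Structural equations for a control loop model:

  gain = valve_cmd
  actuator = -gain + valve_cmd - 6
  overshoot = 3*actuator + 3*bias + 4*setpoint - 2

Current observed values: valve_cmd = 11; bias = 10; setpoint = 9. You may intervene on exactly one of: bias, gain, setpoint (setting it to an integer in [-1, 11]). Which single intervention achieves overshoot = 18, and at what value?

Intervening on bias: overshoot = 3*bias + 16. Reaching 18 requires bias = 2/3, not an integer.
Intervening on gain: overshoot = -3*gain + 79. Reaching 18 requires gain = 61/3, not an integer.
Intervening on setpoint: with other inputs at their observed values, overshoot = 4*setpoint + 10. Solving for 18 gives setpoint = 2, within [-1, 11].

set setpoint = 2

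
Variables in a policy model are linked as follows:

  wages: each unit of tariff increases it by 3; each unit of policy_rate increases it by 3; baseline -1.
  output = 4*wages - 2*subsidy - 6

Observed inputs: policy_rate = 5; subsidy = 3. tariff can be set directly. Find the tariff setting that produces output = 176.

tariff = 11

Substituting into the wages equation gives wages = 3*tariff + 14.
This gives output = 12*tariff + 44.
Solve 12*tariff + 44 = 176: tariff = (176 - 44) / 12 = 11.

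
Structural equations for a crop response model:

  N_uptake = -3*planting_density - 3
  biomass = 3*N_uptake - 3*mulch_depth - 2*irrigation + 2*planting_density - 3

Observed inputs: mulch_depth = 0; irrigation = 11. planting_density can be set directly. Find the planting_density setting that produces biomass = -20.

Substituting into the biomass equation gives biomass = -7*planting_density - 34.
Solve -7*planting_density - 34 = -20: planting_density = (-20 + 34) / -7 = -2.

planting_density = -2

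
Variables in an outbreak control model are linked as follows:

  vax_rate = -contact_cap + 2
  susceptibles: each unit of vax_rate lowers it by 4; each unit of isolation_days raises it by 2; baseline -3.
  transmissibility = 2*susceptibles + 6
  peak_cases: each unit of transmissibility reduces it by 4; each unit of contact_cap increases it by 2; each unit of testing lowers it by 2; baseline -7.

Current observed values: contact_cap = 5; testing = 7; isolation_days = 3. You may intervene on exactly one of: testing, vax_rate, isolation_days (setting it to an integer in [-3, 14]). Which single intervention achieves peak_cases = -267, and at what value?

Intervening on testing: peak_cases = -2*testing - 141. Reaching -267 requires testing = 63, outside [-3, 14].
Intervening on vax_rate: peak_cases = 32*vax_rate - 59. Reaching -267 requires vax_rate = -13/2, not an integer.
Intervening on isolation_days: with other inputs at their observed values, peak_cases = -16*isolation_days - 107. Solving for -267 gives isolation_days = 10, within [-3, 14].

set isolation_days = 10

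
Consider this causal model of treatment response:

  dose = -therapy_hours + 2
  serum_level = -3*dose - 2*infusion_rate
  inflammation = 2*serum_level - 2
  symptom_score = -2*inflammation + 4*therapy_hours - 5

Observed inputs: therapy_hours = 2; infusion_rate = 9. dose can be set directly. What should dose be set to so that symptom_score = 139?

Intervening on dose fixes its value directly, overriding its dependence on therapy_hours.
Substituting into the serum_level equation gives serum_level = -3*dose - 18.
Substituting into the inflammation equation gives inflammation = -6*dose - 38.
symptom_score becomes 12*dose + 79.
Solve 12*dose + 79 = 139: dose = (139 - 79) / 12 = 5.

dose = 5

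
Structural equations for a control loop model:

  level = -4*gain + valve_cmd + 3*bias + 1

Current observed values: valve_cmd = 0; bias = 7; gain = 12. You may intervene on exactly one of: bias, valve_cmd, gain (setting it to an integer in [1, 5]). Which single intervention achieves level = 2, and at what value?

set gain = 5

Intervening on bias: level = 3*bias - 47. Reaching 2 requires bias = 49/3, not an integer.
Intervening on valve_cmd: level = valve_cmd - 26. Reaching 2 requires valve_cmd = 28, outside [1, 5].
Intervening on gain: with other inputs at their observed values, level = -4*gain + 22. Solving for 2 gives gain = 5, within [1, 5].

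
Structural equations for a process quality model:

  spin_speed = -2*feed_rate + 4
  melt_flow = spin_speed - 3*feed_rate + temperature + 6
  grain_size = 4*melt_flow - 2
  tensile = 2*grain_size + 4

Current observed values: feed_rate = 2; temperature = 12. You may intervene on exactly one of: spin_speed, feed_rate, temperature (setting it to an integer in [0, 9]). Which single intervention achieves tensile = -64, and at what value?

Intervening on spin_speed: tensile = 8*spin_speed + 96. Reaching -64 requires spin_speed = -20, outside [0, 9].
Intervening on feed_rate: with other inputs at their observed values, tensile = -40*feed_rate + 176. Solving for -64 gives feed_rate = 6, within [0, 9].
Intervening on temperature: tensile = 8*temperature. Reaching -64 requires temperature = -8, outside [0, 9].

set feed_rate = 6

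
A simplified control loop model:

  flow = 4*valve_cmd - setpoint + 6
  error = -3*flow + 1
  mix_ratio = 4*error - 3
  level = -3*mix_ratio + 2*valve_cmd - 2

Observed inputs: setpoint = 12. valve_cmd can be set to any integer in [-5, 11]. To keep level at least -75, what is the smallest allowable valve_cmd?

Substituting into the flow equation gives flow = 4*valve_cmd - 6.
Substituting into the error equation gives error = -12*valve_cmd + 19.
Substituting into the mix_ratio equation gives mix_ratio = -48*valve_cmd + 73.
level becomes 146*valve_cmd - 221.
Require 146*valve_cmd - 221 ≥ -75, so valve_cmd ≥ 1.
The smallest integer in [-5, 11] satisfying this is 1.

valve_cmd = 1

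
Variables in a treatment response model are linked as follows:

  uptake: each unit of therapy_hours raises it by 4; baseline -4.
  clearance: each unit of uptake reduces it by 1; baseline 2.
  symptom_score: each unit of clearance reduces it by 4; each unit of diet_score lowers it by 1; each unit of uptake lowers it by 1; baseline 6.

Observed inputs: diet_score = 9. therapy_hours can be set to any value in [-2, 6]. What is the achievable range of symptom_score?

Substituting into the clearance equation gives clearance = -4*therapy_hours + 6.
Substituting into the symptom_score equation gives symptom_score = 12*therapy_hours - 23.
Linear in therapy_hours, so extremes are at the endpoints: therapy_hours = -2 gives symptom_score = -47; therapy_hours = 6 gives symptom_score = 49.

-47 to 49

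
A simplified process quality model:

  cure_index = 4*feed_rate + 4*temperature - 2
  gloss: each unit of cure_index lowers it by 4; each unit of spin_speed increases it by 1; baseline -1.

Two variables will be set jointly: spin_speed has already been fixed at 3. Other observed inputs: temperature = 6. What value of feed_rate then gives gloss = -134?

feed_rate = 3

With spin_speed held at 3:
Substituting into the cure_index equation gives cure_index = 4*feed_rate + 22.
This gives gloss = -16*feed_rate - 86.
Solve -16*feed_rate - 86 = -134: feed_rate = (-134 + 86) / -16 = 3.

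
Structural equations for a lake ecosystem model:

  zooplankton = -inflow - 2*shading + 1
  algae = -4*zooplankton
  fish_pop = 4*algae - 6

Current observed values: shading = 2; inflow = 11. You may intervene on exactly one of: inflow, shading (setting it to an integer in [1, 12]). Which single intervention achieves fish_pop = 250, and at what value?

set shading = 3

Intervening on inflow: fish_pop = 16*inflow + 42. Reaching 250 requires inflow = 13, outside [1, 12].
Intervening on shading: with other inputs at their observed values, fish_pop = 32*shading + 154. Solving for 250 gives shading = 3, within [1, 12].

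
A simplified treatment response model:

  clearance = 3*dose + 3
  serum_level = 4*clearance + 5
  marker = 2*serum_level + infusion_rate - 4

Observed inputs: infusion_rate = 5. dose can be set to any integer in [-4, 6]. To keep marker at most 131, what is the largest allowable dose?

Substituting into the serum_level equation gives serum_level = 12*dose + 17.
So marker = 24*dose + 35.
Require 24*dose + 35 ≤ 131, so dose ≤ 4.
The largest integer in [-4, 6] satisfying this is 4.

dose = 4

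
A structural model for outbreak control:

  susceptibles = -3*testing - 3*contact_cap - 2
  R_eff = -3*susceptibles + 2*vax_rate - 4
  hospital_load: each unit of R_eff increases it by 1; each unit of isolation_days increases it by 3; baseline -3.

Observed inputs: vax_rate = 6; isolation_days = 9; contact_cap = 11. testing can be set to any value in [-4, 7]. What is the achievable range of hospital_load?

Substituting into the susceptibles equation gives susceptibles = -3*testing - 35.
Substituting into the R_eff equation gives R_eff = 9*testing + 113.
Substituting into the hospital_load equation gives hospital_load = 9*testing + 137.
Linear in testing, so extremes are at the endpoints: testing = -4 gives hospital_load = 101; testing = 7 gives hospital_load = 200.

101 to 200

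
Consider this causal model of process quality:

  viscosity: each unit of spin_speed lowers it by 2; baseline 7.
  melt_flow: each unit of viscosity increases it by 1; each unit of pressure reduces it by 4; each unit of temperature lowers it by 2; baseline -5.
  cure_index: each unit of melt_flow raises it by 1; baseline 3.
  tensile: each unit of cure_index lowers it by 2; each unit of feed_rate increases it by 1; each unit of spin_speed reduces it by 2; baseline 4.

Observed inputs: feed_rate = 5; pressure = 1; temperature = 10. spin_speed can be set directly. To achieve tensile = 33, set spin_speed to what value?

Substituting into the melt_flow equation gives melt_flow = -2*spin_speed - 22.
cure_index becomes -2*spin_speed - 19.
Substituting into the tensile equation gives tensile = 2*spin_speed + 47.
Solve 2*spin_speed + 47 = 33: spin_speed = (33 - 47) / 2 = -7.

spin_speed = -7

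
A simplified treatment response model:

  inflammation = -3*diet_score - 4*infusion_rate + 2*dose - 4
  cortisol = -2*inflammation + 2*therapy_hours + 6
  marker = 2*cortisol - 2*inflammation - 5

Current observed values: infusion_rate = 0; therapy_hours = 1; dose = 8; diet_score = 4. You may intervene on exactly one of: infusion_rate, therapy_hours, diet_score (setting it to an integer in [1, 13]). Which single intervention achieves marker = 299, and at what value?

set infusion_rate = 12

Intervening on infusion_rate: with other inputs at their observed values, marker = 24*infusion_rate + 11. Solving for 299 gives infusion_rate = 12, within [1, 13].
Intervening on therapy_hours: marker = 4*therapy_hours + 7. Reaching 299 requires therapy_hours = 73, outside [1, 13].
Intervening on diet_score: marker = 18*diet_score - 61. Reaching 299 requires diet_score = 20, outside [1, 13].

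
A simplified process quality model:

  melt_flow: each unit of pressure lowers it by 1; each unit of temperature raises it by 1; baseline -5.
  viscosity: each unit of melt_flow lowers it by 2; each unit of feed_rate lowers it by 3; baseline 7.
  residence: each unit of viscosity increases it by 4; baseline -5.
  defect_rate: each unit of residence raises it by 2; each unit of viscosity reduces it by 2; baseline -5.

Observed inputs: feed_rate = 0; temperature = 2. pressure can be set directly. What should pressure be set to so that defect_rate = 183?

pressure = 10

Substituting into the melt_flow equation gives melt_flow = -pressure - 3.
Substituting into the viscosity equation gives viscosity = 2*pressure + 13.
Substituting into the residence equation gives residence = 8*pressure + 47.
defect_rate becomes 12*pressure + 63.
Solve 12*pressure + 63 = 183: pressure = (183 - 63) / 12 = 10.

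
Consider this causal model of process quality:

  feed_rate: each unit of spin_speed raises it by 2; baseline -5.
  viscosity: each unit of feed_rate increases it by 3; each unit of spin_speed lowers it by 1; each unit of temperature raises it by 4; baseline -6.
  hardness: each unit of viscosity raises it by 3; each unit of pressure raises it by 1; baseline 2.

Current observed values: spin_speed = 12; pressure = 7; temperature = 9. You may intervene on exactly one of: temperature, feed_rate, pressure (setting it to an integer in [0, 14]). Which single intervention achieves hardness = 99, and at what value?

set feed_rate = 4

Intervening on temperature: hardness = 12*temperature + 126. Reaching 99 requires temperature = -9/4, not an integer.
Intervening on feed_rate: with other inputs at their observed values, hardness = 9*feed_rate + 63. Solving for 99 gives feed_rate = 4, within [0, 14].
Intervening on pressure: hardness = pressure + 227. Reaching 99 requires pressure = -128, outside [0, 14].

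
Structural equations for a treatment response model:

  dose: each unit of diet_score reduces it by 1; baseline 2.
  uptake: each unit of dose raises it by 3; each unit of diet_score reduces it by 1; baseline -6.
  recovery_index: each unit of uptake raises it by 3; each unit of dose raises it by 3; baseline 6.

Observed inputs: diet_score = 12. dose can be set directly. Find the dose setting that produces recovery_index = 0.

dose = 4

Intervening on dose fixes its value directly, overriding its dependence on diet_score.
Substituting into the uptake equation gives uptake = 3*dose - 18.
This gives recovery_index = 12*dose - 48.
Solve 12*dose - 48 = 0: dose = (0 + 48) / 12 = 4.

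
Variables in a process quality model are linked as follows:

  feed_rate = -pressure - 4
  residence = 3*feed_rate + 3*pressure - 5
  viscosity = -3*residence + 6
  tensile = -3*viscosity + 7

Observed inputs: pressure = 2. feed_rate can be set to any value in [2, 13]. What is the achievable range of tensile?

Intervening on feed_rate fixes its value directly, overriding its dependence on pressure.
Substituting into the residence equation gives residence = 3*feed_rate + 1.
So viscosity = -9*feed_rate + 3.
So tensile = 27*feed_rate - 2.
Linear in feed_rate, so extremes are at the endpoints: feed_rate = 2 gives tensile = 52; feed_rate = 13 gives tensile = 349.

52 to 349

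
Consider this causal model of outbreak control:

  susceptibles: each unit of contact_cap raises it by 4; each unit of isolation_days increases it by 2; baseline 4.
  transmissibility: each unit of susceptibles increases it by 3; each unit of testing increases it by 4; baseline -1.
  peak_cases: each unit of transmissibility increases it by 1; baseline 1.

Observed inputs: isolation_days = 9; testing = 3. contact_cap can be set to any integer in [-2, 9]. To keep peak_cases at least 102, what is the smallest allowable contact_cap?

contact_cap = 2

Substituting into the susceptibles equation gives susceptibles = 4*contact_cap + 22.
So transmissibility = 12*contact_cap + 77.
peak_cases becomes 12*contact_cap + 78.
Require 12*contact_cap + 78 ≥ 102, so contact_cap ≥ 2.
The smallest integer in [-2, 9] satisfying this is 2.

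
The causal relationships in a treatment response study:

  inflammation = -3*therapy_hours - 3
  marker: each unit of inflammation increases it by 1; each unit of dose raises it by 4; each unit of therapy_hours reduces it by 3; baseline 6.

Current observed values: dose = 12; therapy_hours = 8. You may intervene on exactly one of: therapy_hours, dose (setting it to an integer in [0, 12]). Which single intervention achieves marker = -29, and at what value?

Intervening on therapy_hours: marker = -6*therapy_hours + 51. Reaching -29 requires therapy_hours = 40/3, not an integer.
Intervening on dose: with other inputs at their observed values, marker = 4*dose - 45. Solving for -29 gives dose = 4, within [0, 12].

set dose = 4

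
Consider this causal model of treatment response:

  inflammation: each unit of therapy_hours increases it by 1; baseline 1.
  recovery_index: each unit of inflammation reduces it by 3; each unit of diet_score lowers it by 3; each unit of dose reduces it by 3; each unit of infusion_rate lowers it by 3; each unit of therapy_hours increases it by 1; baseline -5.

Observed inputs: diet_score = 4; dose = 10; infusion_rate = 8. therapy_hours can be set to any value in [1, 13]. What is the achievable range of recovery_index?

Substituting into the recovery_index equation gives recovery_index = -2*therapy_hours - 74.
Linear in therapy_hours, so extremes are at the endpoints: therapy_hours = 1 gives recovery_index = -76; therapy_hours = 13 gives recovery_index = -100.

-100 to -76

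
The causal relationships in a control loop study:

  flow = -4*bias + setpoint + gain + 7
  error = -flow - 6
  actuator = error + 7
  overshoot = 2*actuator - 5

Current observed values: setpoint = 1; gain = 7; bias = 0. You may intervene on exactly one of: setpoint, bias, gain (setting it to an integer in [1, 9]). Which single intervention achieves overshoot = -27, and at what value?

Intervening on setpoint: overshoot = -2*setpoint - 31. Reaching -27 requires setpoint = -2, outside [1, 9].
Intervening on bias: overshoot = 8*bias - 33. Reaching -27 requires bias = 3/4, not an integer.
Intervening on gain: with other inputs at their observed values, overshoot = -2*gain - 19. Solving for -27 gives gain = 4, within [1, 9].

set gain = 4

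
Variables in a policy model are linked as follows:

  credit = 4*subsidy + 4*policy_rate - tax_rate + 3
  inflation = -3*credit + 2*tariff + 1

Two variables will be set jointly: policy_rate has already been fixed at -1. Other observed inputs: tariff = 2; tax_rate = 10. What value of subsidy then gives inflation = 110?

subsidy = -6

With policy_rate held at -1:
Substituting into the credit equation gives credit = 4*subsidy - 11.
Substituting into the inflation equation gives inflation = -12*subsidy + 38.
Solve -12*subsidy + 38 = 110: subsidy = (110 - 38) / -12 = -6.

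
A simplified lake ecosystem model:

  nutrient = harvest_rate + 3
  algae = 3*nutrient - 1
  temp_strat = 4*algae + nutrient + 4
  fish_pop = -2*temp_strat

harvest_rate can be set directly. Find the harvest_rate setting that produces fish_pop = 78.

Substituting into the algae equation gives algae = 3*harvest_rate + 8.
So temp_strat = 13*harvest_rate + 39.
This gives fish_pop = -26*harvest_rate - 78.
Solve -26*harvest_rate - 78 = 78: harvest_rate = (78 + 78) / -26 = -6.

harvest_rate = -6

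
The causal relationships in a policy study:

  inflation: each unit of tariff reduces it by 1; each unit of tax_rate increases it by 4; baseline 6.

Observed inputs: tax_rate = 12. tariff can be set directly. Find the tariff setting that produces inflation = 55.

tariff = -1

Substituting into the inflation equation gives inflation = -tariff + 54.
Solve -tariff + 54 = 55: tariff = (55 - 54) / -1 = -1.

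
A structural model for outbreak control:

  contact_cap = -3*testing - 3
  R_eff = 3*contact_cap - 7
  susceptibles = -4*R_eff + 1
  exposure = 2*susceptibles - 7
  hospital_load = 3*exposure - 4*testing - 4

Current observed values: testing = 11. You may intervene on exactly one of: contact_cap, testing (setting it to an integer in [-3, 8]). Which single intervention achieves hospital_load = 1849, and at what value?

set testing = 7

Intervening on contact_cap: hospital_load = -72*contact_cap + 105. Reaching 1849 requires contact_cap = -218/9, not an integer.
Intervening on testing: with other inputs at their observed values, hospital_load = 212*testing + 365. Solving for 1849 gives testing = 7, within [-3, 8].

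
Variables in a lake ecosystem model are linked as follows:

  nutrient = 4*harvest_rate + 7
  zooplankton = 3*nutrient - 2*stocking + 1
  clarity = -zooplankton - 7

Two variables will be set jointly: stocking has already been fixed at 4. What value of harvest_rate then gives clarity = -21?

harvest_rate = 0

With stocking held at 4:
Substituting into the zooplankton equation gives zooplankton = 12*harvest_rate + 14.
This gives clarity = -12*harvest_rate - 21.
Solve -12*harvest_rate - 21 = -21: harvest_rate = (-21 + 21) / -12 = 0.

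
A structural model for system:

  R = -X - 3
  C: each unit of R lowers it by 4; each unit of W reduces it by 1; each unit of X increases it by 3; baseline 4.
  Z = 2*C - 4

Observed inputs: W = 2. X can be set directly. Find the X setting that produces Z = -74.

Substituting into the C equation gives C = 7*X + 14.
So Z = 14*X + 24.
Solve 14*X + 24 = -74: X = (-74 - 24) / 14 = -7.

X = -7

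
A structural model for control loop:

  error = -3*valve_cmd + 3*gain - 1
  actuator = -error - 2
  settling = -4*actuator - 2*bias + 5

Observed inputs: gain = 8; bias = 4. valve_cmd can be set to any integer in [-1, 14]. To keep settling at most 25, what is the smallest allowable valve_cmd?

Substituting into the error equation gives error = -3*valve_cmd + 23.
Substituting into the actuator equation gives actuator = 3*valve_cmd - 25.
Substituting into the settling equation gives settling = -12*valve_cmd + 97.
Require -12*valve_cmd + 97 ≤ 25, so valve_cmd ≥ 6.
The smallest integer in [-1, 14] satisfying this is 6.

valve_cmd = 6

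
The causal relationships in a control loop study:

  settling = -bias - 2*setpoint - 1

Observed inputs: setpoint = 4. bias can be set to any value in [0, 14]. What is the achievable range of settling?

Substituting into the settling equation gives settling = -bias - 9.
Linear in bias, so extremes are at the endpoints: bias = 0 gives settling = -9; bias = 14 gives settling = -23.

-23 to -9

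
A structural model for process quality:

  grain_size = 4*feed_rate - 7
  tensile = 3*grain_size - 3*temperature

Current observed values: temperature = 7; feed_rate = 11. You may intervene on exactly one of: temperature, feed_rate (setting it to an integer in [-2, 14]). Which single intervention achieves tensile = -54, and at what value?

set feed_rate = -1

Intervening on temperature: tensile = -3*temperature + 111. Reaching -54 requires temperature = 55, outside [-2, 14].
Intervening on feed_rate: with other inputs at their observed values, tensile = 12*feed_rate - 42. Solving for -54 gives feed_rate = -1, within [-2, 14].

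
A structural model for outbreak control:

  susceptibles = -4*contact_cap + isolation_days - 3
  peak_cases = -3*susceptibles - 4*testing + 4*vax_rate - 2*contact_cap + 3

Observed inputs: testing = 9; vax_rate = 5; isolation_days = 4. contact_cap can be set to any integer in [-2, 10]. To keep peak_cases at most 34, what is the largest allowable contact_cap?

contact_cap = 5

Substituting into the susceptibles equation gives susceptibles = -4*contact_cap + 1.
So peak_cases = 10*contact_cap - 16.
Require 10*contact_cap - 16 ≤ 34, so contact_cap ≤ 5.
The largest integer in [-2, 10] satisfying this is 5.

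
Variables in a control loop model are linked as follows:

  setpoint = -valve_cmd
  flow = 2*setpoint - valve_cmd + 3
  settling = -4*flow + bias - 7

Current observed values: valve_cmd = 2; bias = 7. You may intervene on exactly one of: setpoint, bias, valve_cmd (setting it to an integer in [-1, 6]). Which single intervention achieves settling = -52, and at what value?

Intervening on setpoint: with other inputs at their observed values, settling = -8*setpoint - 4. Solving for -52 gives setpoint = 6, within [-1, 6].
Intervening on bias: settling = bias + 5. Reaching -52 requires bias = -57, outside [-1, 6].
Intervening on valve_cmd: settling = 12*valve_cmd - 12. Reaching -52 requires valve_cmd = -10/3, not an integer.

set setpoint = 6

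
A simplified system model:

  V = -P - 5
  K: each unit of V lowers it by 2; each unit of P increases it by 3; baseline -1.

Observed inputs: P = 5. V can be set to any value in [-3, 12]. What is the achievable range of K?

-10 to 20

Intervening on V fixes its value directly, overriding its dependence on P.
Substituting into the K equation gives K = -2*V + 14.
Linear in V, so extremes are at the endpoints: V = -3 gives K = 20; V = 12 gives K = -10.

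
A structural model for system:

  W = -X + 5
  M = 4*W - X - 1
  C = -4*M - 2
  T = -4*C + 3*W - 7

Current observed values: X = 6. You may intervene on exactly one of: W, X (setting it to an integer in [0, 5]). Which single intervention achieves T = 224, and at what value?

Intervening on W: with other inputs at their observed values, T = 67*W - 111. Solving for 224 gives W = 5, within [0, 5].
Intervening on X: T = -83*X + 320. Reaching 224 requires X = 96/83, not an integer.

set W = 5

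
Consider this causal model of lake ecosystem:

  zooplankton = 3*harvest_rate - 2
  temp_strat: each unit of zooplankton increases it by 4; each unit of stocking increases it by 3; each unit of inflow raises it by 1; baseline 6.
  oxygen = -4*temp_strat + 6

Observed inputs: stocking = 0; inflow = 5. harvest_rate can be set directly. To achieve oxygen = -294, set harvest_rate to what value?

Substituting into the temp_strat equation gives temp_strat = 12*harvest_rate + 3.
This gives oxygen = -48*harvest_rate - 6.
Solve -48*harvest_rate - 6 = -294: harvest_rate = (-294 + 6) / -48 = 6.

harvest_rate = 6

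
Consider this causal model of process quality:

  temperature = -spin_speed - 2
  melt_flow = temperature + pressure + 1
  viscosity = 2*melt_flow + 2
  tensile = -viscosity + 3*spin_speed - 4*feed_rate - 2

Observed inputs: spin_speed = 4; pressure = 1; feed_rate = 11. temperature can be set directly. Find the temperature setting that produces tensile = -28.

temperature = -6

Intervening on temperature fixes its value directly, overriding its dependence on spin_speed.
Substituting into the melt_flow equation gives melt_flow = temperature + 2.
Substituting into the viscosity equation gives viscosity = 2*temperature + 6.
This gives tensile = -2*temperature - 40.
Solve -2*temperature - 40 = -28: temperature = (-28 + 40) / -2 = -6.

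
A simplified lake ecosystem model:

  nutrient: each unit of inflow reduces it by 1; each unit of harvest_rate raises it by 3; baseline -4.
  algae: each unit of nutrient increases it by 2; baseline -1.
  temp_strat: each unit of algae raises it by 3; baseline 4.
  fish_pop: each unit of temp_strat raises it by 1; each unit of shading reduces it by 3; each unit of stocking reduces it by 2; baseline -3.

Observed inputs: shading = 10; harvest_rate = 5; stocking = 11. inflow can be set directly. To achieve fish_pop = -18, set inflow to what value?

Substituting into the nutrient equation gives nutrient = -inflow + 11.
Substituting into the algae equation gives algae = -2*inflow + 21.
So temp_strat = -6*inflow + 67.
Substituting into the fish_pop equation gives fish_pop = -6*inflow + 12.
Solve -6*inflow + 12 = -18: inflow = (-18 - 12) / -6 = 5.

inflow = 5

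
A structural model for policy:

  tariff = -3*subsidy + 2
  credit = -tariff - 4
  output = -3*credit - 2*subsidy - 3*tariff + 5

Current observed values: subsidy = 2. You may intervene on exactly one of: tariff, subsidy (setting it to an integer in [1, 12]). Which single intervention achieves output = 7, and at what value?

Intervening on tariff: the paths from tariff to output cancel (net effect zero), leaving output = 13; 7 is unreachable this way.
Intervening on subsidy: with other inputs at their observed values, output = -2*subsidy + 17. Solving for 7 gives subsidy = 5, within [1, 12].

set subsidy = 5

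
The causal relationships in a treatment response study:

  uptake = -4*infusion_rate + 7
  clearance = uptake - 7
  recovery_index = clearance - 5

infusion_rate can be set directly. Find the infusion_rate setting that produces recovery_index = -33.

infusion_rate = 7

Substituting into the clearance equation gives clearance = -4*infusion_rate.
Substituting into the recovery_index equation gives recovery_index = -4*infusion_rate - 5.
Solve -4*infusion_rate - 5 = -33: infusion_rate = (-33 + 5) / -4 = 7.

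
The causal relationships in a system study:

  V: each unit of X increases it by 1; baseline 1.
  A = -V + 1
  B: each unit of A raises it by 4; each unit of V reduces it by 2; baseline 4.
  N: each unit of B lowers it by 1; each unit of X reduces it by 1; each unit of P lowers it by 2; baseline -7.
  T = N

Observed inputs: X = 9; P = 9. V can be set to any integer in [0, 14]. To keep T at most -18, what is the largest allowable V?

V = 4

Intervening on V fixes its value directly, overriding its dependence on X.
Substituting into the B equation gives B = -6*V + 8.
Substituting into the N equation gives N = 6*V - 42.
Substituting into the T equation gives T = 6*V - 42.
Require 6*V - 42 ≤ -18, so V ≤ 4.
The largest integer in [0, 14] satisfying this is 4.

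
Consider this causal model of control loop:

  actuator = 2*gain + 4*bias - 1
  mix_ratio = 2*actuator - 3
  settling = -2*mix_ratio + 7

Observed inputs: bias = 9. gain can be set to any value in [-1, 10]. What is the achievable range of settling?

Substituting into the actuator equation gives actuator = 2*gain + 35.
Substituting into the mix_ratio equation gives mix_ratio = 4*gain + 67.
settling becomes -8*gain - 127.
Linear in gain, so extremes are at the endpoints: gain = -1 gives settling = -119; gain = 10 gives settling = -207.

-207 to -119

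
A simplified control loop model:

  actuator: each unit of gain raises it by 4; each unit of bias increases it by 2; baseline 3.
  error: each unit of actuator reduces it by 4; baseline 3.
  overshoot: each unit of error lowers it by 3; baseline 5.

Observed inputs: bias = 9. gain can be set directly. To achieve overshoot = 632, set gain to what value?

Substituting into the actuator equation gives actuator = 4*gain + 21.
Substituting into the error equation gives error = -16*gain - 81.
So overshoot = 48*gain + 248.
Solve 48*gain + 248 = 632: gain = (632 - 248) / 48 = 8.

gain = 8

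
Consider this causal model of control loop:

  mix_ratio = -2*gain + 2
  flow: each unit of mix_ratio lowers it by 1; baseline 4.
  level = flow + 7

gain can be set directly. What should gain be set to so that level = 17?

gain = 4

Substituting into the flow equation gives flow = 2*gain + 2.
Substituting into the level equation gives level = 2*gain + 9.
Solve 2*gain + 9 = 17: gain = (17 - 9) / 2 = 4.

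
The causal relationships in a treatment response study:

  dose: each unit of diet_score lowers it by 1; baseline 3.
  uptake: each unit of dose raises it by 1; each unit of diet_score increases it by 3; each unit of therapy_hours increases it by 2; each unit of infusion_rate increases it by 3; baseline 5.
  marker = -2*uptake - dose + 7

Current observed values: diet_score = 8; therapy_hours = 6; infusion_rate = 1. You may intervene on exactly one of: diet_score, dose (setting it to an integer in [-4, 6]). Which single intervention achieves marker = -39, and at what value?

Intervening on diet_score: with other inputs at their observed values, marker = -3*diet_score - 42. Solving for -39 gives diet_score = -1, within [-4, 6].
Intervening on dose: marker = -3*dose - 81. Reaching -39 requires dose = -14, outside [-4, 6].

set diet_score = -1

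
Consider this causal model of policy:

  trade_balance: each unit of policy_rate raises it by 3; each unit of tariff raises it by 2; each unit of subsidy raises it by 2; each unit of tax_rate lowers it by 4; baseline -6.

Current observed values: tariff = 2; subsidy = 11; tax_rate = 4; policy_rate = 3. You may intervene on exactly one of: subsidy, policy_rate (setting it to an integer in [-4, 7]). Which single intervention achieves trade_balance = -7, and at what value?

Intervening on subsidy: with other inputs at their observed values, trade_balance = 2*subsidy - 9. Solving for -7 gives subsidy = 1, within [-4, 7].
Intervening on policy_rate: trade_balance = 3*policy_rate + 4. Reaching -7 requires policy_rate = -11/3, not an integer.

set subsidy = 1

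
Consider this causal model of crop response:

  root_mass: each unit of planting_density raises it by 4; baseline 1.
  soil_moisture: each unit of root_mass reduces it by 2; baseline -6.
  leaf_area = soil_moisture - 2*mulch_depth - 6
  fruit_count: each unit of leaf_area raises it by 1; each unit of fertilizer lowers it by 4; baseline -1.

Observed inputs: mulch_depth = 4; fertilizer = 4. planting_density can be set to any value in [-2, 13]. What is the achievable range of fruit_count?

Substituting into the soil_moisture equation gives soil_moisture = -8*planting_density - 8.
Substituting into the leaf_area equation gives leaf_area = -8*planting_density - 22.
Substituting into the fruit_count equation gives fruit_count = -8*planting_density - 39.
Linear in planting_density, so extremes are at the endpoints: planting_density = -2 gives fruit_count = -23; planting_density = 13 gives fruit_count = -143.

-143 to -23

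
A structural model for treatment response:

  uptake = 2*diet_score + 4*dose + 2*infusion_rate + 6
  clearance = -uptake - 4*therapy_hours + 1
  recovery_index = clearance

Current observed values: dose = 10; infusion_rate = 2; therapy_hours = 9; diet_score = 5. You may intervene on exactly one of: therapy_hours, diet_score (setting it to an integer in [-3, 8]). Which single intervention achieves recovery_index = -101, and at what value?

Intervening on therapy_hours: recovery_index = -4*therapy_hours - 59. Reaching -101 requires therapy_hours = 21/2, not an integer.
Intervening on diet_score: with other inputs at their observed values, recovery_index = -2*diet_score - 85. Solving for -101 gives diet_score = 8, within [-3, 8].

set diet_score = 8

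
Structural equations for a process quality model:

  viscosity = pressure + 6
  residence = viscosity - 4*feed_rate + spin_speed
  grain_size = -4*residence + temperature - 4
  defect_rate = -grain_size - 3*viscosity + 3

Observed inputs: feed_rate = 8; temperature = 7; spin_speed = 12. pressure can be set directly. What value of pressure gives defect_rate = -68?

Substituting into the residence equation gives residence = pressure - 14.
So grain_size = -4*pressure + 59.
This gives defect_rate = pressure - 74.
Solve pressure - 74 = -68: pressure = (-68 + 74) / 1 = 6.

pressure = 6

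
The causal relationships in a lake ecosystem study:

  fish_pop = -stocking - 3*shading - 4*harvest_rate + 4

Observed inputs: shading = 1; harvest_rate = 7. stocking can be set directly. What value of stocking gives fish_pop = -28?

Substituting into the fish_pop equation gives fish_pop = -stocking - 27.
Solve -stocking - 27 = -28: stocking = (-28 + 27) / -1 = 1.

stocking = 1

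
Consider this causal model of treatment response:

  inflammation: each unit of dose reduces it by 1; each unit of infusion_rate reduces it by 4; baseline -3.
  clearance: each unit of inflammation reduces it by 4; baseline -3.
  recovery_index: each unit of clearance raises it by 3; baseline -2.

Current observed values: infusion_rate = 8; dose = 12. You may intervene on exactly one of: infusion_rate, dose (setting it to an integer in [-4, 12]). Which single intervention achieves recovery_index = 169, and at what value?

set infusion_rate = 0

Intervening on infusion_rate: with other inputs at their observed values, recovery_index = 48*infusion_rate + 169. Solving for 169 gives infusion_rate = 0, within [-4, 12].
Intervening on dose: recovery_index = 12*dose + 409. Reaching 169 requires dose = -20, outside [-4, 12].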